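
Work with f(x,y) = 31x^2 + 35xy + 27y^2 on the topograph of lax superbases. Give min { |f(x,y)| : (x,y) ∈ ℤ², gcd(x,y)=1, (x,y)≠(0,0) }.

translate: b→-27 (≡35 mod 62), so (31,35,27)→(31,-27,23)
flip: (31,-27,23)→(23,27,31)
translate: b→-19 (≡27 mod 46), so (23,27,31)→(23,-19,27)
reduced (well bottom): (23,-19,27) with a≤c, −a<b≤a
well minimum = a = 23

23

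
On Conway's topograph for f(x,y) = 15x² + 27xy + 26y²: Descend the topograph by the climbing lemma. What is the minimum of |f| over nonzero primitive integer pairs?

translate: b→-3 (≡27 mod 30), so (15,27,26)→(15,-3,14)
flip: (15,-3,14)→(14,3,15)
reduced (well bottom): (14,3,15) with a≤c, −a<b≤a
well minimum = a = 14

14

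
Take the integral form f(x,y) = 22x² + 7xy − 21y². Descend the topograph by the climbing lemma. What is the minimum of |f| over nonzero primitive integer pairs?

river: ρ → (-21,35,8)
river: ρ → (8,29,-33)
river: ρ → (-33,37,4)
river: ρ → (4,43,-3)
river: ρ → (-3,41,18)
river: ρ → (18,31,-13)
river: ρ → (-13,21,28)
river: ρ → (28,35,-6)
river: ρ → (-6,37,22)
river: ρ → (22,7,-21)
closes: descent 0, river 10
min |a| on river = 3

3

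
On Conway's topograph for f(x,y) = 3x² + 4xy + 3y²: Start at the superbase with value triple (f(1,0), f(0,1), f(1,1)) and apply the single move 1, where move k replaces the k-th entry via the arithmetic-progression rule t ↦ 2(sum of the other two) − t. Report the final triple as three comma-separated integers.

start (3,3,10) = (f(1,0),f(0,1),f(1,1))
replace slot 1: 2·(3+10) − 3 = 23 → (23,3,10)

23,3,10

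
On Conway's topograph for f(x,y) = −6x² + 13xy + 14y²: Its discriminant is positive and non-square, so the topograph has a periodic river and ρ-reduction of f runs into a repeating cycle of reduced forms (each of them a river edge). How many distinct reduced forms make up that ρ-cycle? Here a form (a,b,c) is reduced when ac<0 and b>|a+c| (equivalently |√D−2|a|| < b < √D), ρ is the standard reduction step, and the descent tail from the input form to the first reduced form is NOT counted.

D = 505, ⌊√D⌋ = 22
river: ρ → (14,15,-5)
river: ρ → (-5,15,14)
river: ρ → (14,13,-6)
river: ρ → (-6,11,16)
river: ρ → (16,21,-1)
river: ρ → (-1,21,16)
river: ρ → (16,11,-6)
river: ρ → (-6,13,14)
ρ-cycle length = 8 (tail of 0 descent steps not counted)

8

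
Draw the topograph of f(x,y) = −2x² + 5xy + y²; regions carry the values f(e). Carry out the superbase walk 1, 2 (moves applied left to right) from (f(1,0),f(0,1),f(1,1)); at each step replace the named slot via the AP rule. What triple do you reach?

start (-2,1,4) = (f(1,0),f(0,1),f(1,1))
replace slot 1: 2·(1+4) − (-2) = 12 → (12,1,4)
replace slot 2: 2·(12+4) − 1 = 31 → (12,31,4)

12,31,4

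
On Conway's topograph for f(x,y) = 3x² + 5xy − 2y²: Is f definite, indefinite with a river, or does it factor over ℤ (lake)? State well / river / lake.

D = b²−4ac = 5² − 4·3·(-2) = 49
D = 7² is a perfect square ⇒ form factors over ℤ ⇒ lakes

lake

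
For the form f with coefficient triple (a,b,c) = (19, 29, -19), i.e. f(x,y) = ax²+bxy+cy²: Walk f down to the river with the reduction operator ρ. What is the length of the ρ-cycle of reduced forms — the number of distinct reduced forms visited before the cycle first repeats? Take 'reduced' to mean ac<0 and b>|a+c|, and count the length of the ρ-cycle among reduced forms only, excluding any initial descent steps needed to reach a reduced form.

D = 2285, ⌊√D⌋ = 47
river: ρ → (-19,47,1)
river: ρ → (1,47,-19)
river: ρ → (-19,29,19)
river: ρ → (19,47,-1)
river: ρ → (-1,47,19)
river: ρ → (19,29,-19)
ρ-cycle length = 6 (tail of 0 descent steps not counted)

6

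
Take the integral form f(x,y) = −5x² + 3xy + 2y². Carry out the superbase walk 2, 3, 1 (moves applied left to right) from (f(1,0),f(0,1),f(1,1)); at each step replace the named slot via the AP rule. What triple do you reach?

start (-5,2,0) = (f(1,0),f(0,1),f(1,1))
replace slot 2: 2·((-5)+0) − 2 = -12 → (-5,-12,0)
replace slot 3: 2·((-5)+(-12)) − 0 = -34 → (-5,-12,-34)
replace slot 1: 2·((-12)+(-34)) − (-5) = -87 → (-87,-12,-34)

-87,-12,-34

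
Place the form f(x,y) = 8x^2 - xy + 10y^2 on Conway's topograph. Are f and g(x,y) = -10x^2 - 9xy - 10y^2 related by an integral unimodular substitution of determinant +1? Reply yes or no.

D₁ = -319, D₂ = -319
f: reduced (well bottom): (8,-1,10) with a≤c, −a<b≤a
g is negative-definite; reduce −g:
−g: reduced (well bottom): (10,9,10) with a≤c, −a<b≤a
flip sign back: reduced form of g is (-10,-9,-10)
reduced forms (8, -1, 10) vs (-10, -9, -10) ⇒ inequivalent

no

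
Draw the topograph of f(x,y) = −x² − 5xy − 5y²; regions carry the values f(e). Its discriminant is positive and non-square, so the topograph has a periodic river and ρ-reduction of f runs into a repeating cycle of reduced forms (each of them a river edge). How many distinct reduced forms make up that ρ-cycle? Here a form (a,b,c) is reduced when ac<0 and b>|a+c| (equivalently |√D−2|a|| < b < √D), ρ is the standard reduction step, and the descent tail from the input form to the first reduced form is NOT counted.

D = 5, ⌊√D⌋ = 2
descent: ρ → (-5,5,-1)
descent: ρ → (-1,1,1)  [lands on river]
river: ρ → (1,1,-1)
ρ-cycle length = 2 (tail of 2 descent steps not counted)

2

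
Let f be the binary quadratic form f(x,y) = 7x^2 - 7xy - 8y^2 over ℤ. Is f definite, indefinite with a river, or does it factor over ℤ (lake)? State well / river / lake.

D = b²−4ac = (-7)² − 4·7·(-8) = 273
D > 0 non-square ⇒ indefinite ⇒ periodic river

river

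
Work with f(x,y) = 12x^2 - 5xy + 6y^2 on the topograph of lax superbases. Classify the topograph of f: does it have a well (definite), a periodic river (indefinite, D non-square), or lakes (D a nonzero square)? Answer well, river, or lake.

D = b²−4ac = (-5)² − 4·12·6 = -263
D < 0 ⇒ definite ⇒ every region one sign ⇒ single well

well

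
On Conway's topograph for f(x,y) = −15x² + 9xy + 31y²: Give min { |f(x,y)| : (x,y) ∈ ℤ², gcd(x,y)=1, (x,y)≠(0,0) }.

descent: ρ → (31,-9,-15)
descent: ρ → (-15,39,7)  [lands on river]
river: ρ → (7,31,-35)
river: ρ → (-35,39,3)
river: ρ → (3,39,-35)
river: ρ → (-35,31,7)
river: ρ → (7,39,-15)
river: ρ → (-15,21,25)
river: ρ → (25,29,-11)
river: ρ → (-11,37,13)
river: ρ → (13,41,-5)
river: ρ → (-5,39,21)
river: ρ → (21,3,-23)
river: ρ → (-23,43,1)
river: ρ → (1,43,-23)
river: ρ → (-23,3,21)
river: ρ → (21,39,-5)
river: ρ → (-5,41,13)
river: ρ → (13,37,-11)
river: ρ → (-11,29,25)
river: ρ → (25,21,-15)
closes: descent 2, river 20
min |a| on river = 1

1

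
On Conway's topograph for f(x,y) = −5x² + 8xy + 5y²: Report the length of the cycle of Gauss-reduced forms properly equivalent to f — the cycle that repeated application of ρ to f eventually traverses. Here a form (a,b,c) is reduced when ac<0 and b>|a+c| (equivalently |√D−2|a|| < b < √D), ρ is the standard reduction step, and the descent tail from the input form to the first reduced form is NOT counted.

D = 164, ⌊√D⌋ = 12
river: ρ → (5,12,-1)
river: ρ → (-1,12,5)
river: ρ → (5,8,-5)
river: ρ → (-5,12,1)
river: ρ → (1,12,-5)
river: ρ → (-5,8,5)
ρ-cycle length = 6 (tail of 0 descent steps not counted)

6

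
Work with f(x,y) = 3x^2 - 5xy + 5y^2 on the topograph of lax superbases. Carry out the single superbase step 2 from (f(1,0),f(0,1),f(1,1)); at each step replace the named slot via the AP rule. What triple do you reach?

start (3,5,3) = (f(1,0),f(0,1),f(1,1))
replace slot 2: 2·(3+3) − 5 = 7 → (3,7,3)

3,7,3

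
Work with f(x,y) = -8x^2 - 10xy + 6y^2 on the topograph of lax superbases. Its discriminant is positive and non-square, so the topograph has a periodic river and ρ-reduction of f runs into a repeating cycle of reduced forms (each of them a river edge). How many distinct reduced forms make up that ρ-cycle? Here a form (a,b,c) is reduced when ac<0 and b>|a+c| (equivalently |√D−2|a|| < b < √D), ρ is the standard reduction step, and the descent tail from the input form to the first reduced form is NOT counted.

D = 292, ⌊√D⌋ = 17
descent: ρ → (6,10,-8)  [lands on river]
river: ρ → (-8,6,8)
river: ρ → (8,10,-6)
river: ρ → (-6,14,4)
river: ρ → (4,10,-12)
river: ρ → (-12,14,2)
river: ρ → (2,14,-12)
river: ρ → (-12,10,4)
river: ρ → (4,14,-6)
river: ρ → (-6,10,8)
river: ρ → (8,6,-8)
river: ρ → (-8,10,6)
river: ρ → (6,14,-4)
river: ρ → (-4,10,12)
river: ρ → (12,14,-2)
river: ρ → (-2,14,12)
river: ρ → (12,10,-4)
river: ρ → (-4,14,6)
ρ-cycle length = 18 (tail of 1 descent step not counted)

18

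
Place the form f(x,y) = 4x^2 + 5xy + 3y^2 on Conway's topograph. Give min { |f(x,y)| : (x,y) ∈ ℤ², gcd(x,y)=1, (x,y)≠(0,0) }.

translate: b→-3 (≡5 mod 8), so (4,5,3)→(4,-3,2)
flip: (4,-3,2)→(2,3,4)
translate: b→-1 (≡3 mod 4), so (2,3,4)→(2,-1,3)
reduced (well bottom): (2,-1,3) with a≤c, −a<b≤a
well minimum = a = 2

2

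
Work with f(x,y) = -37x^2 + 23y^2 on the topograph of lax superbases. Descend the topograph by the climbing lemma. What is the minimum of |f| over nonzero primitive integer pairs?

descent: ρ → (23,46,-14)  [lands on river]
river: ρ → (-14,38,35)
river: ρ → (35,32,-17)
river: ρ → (-17,36,31)
river: ρ → (31,26,-22)
river: ρ → (-22,18,35)
river: ρ → (35,52,-5)
river: ρ → (-5,58,2)
river: ρ → (2,58,-5)
river: ρ → (-5,52,35)
river: ρ → (35,18,-22)
river: ρ → (-22,26,31)
river: ρ → (31,36,-17)
river: ρ → (-17,32,35)
river: ρ → (35,38,-14)
river: ρ → (-14,46,23)
closes: descent 1, river 16
min |a| on river = 2

2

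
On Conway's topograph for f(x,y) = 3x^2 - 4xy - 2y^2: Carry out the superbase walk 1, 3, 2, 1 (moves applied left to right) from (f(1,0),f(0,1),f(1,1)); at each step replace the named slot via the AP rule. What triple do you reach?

start (3,-2,-3) = (f(1,0),f(0,1),f(1,1))
replace slot 1: 2·((-2)+(-3)) − 3 = -13 → (-13,-2,-3)
replace slot 3: 2·((-13)+(-2)) − (-3) = -27 → (-13,-2,-27)
replace slot 2: 2·((-13)+(-27)) − (-2) = -78 → (-13,-78,-27)
replace slot 1: 2·((-78)+(-27)) − (-13) = -197 → (-197,-78,-27)

-197,-78,-27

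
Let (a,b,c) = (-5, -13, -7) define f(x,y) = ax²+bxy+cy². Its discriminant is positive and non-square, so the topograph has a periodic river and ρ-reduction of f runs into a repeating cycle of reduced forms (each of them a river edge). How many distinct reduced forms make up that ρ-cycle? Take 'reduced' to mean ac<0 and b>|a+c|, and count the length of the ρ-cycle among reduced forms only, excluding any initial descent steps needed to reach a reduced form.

D = 29, ⌊√D⌋ = 5
descent: ρ → (-7,-1,1)
descent: ρ → (1,5,-1)  [lands on river]
river: ρ → (-1,5,1)
ρ-cycle length = 2 (tail of 2 descent steps not counted)

2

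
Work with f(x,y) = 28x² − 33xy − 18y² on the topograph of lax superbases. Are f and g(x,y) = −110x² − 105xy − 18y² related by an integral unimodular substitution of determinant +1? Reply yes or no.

D₁ = 3105, D₂ = 3105
river cycle of f (length 28): (-18, 33, 28), (28, 23, -23), (-23, 23, 28), (28, 33, -18), (-18, 39, 22), (22, 49, -8), (-8, 47, 28), (28, 9, -27), (-27, 45, 10), (10, 55, -2), … (18 more)
river cycle of g (length 28): (-18, 33, 28), (28, 23, -23), (-23, 23, 28), (28, 33, -18), (-18, 39, 22), (22, 49, -8), (-8, 47, 28), (28, 9, -27), (-27, 45, 10), (10, 55, -2), … (18 more)
cycles coincide ⇒ equivalent

yes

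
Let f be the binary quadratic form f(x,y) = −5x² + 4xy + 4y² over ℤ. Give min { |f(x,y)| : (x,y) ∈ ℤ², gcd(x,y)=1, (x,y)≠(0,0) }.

river: ρ → (4,4,-5)
river: ρ → (-5,6,3)
river: ρ → (3,6,-5)
river: ρ → (-5,4,4)
closes: descent 0, river 4
min |a| on river = 3

3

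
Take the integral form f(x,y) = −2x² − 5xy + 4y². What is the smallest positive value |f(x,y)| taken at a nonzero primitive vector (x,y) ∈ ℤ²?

descent: ρ → (4,5,-2)  [lands on river]
river: ρ → (-2,7,1)
river: ρ → (1,7,-2)
river: ρ → (-2,5,4)
river: ρ → (4,3,-3)
river: ρ → (-3,3,4)
closes: descent 1, river 6
min |a| on river = 1

1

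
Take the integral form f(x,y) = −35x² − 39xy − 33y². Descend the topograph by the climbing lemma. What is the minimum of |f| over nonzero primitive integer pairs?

translate: b→-31 (≡39 mod 70), so (35,39,33)→(35,-31,29)
flip: (35,-31,29)→(29,31,35)
translate: b→-27 (≡31 mod 58), so (29,31,35)→(29,-27,33)
reduced (well bottom): (29,-27,33) with a≤c, −a<b≤a
well minimum |f| = |-29| = 29 (negative-definite)

29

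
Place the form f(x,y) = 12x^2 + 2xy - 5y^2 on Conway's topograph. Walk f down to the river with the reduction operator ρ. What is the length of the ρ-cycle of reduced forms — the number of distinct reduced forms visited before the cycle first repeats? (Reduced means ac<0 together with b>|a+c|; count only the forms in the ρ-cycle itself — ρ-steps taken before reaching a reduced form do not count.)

D = 244, ⌊√D⌋ = 15
descent: ρ → (-5,8,9)  [lands on river]
river: ρ → (9,10,-4)
river: ρ → (-4,14,3)
river: ρ → (3,10,-12)
river: ρ → (-12,14,1)
river: ρ → (1,14,-12)
river: ρ → (-12,10,3)
river: ρ → (3,14,-4)
river: ρ → (-4,10,9)
river: ρ → (9,8,-5)
river: ρ → (-5,12,5)
river: ρ → (5,8,-9)
river: ρ → (-9,10,4)
river: ρ → (4,14,-3)
river: ρ → (-3,10,12)
river: ρ → (12,14,-1)
river: ρ → (-1,14,12)
river: ρ → (12,10,-3)
river: ρ → (-3,14,4)
river: ρ → (4,10,-9)
river: ρ → (-9,8,5)
river: ρ → (5,12,-5)
ρ-cycle length = 22 (tail of 1 descent step not counted)

22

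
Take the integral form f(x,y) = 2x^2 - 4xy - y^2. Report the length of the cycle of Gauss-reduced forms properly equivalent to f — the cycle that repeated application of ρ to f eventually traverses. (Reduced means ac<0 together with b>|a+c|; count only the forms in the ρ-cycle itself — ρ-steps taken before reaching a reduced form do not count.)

D = 24, ⌊√D⌋ = 4
descent: ρ → (-1,4,2)  [lands on river]
river: ρ → (2,4,-1)
ρ-cycle length = 2 (tail of 1 descent step not counted)

2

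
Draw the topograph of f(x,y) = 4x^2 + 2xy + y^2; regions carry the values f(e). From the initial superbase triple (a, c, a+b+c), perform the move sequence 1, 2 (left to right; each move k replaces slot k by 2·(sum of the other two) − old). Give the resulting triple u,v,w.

start (4,1,7) = (f(1,0),f(0,1),f(1,1))
replace slot 1: 2·(1+7) − 4 = 12 → (12,1,7)
replace slot 2: 2·(12+7) − 1 = 37 → (12,37,7)

12,37,7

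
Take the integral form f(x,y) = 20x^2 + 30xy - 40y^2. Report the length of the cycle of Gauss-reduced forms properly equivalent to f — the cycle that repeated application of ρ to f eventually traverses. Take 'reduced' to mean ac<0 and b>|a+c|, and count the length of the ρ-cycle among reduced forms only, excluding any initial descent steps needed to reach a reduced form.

D = 4100, ⌊√D⌋ = 64
river: ρ → (-40,50,10)
river: ρ → (10,50,-40)
river: ρ → (-40,30,20)
river: ρ → (20,50,-20)
river: ρ → (-20,30,40)
river: ρ → (40,50,-10)
river: ρ → (-10,50,40)
river: ρ → (40,30,-20)
river: ρ → (-20,50,20)
river: ρ → (20,30,-40)
ρ-cycle length = 10 (tail of 0 descent steps not counted)

10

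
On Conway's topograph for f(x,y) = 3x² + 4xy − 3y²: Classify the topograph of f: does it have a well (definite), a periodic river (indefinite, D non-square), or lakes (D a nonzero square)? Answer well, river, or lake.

D = b²−4ac = 4² − 4·3·(-3) = 52
D > 0 non-square ⇒ indefinite ⇒ periodic river

river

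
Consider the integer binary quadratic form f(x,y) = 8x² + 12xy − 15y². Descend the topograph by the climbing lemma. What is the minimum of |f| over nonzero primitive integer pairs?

river: ρ → (-15,18,5)
river: ρ → (5,22,-7)
river: ρ → (-7,20,8)
river: ρ → (8,12,-15)
closes: descent 0, river 4
min |a| on river = 5

5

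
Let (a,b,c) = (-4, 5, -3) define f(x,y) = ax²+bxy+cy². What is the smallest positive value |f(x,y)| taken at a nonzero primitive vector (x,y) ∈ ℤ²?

translate: b→3 (≡-5 mod 8), so (4,-5,3)→(4,3,2)
flip: (4,3,2)→(2,-3,4)
translate: b→1 (≡-3 mod 4), so (2,-3,4)→(2,1,3)
reduced (well bottom): (2,1,3) with a≤c, −a<b≤a
well minimum |f| = |-2| = 2 (negative-definite)

2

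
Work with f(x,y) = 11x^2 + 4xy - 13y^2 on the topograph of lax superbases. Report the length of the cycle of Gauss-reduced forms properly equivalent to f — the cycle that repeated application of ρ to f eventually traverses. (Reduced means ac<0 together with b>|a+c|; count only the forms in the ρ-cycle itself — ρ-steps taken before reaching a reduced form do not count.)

D = 588, ⌊√D⌋ = 24
river: ρ → (-13,22,2)
river: ρ → (2,22,-13)
river: ρ → (-13,4,11)
river: ρ → (11,18,-6)
river: ρ → (-6,18,11)
river: ρ → (11,4,-13)
ρ-cycle length = 6 (tail of 0 descent steps not counted)

6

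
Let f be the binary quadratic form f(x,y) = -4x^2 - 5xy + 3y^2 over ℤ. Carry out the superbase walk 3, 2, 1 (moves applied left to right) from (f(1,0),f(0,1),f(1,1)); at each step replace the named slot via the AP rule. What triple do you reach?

start (-4,3,-6) = (f(1,0),f(0,1),f(1,1))
replace slot 3: 2·((-4)+3) − (-6) = 4 → (-4,3,4)
replace slot 2: 2·((-4)+4) − 3 = -3 → (-4,-3,4)
replace slot 1: 2·((-3)+4) − (-4) = 6 → (6,-3,4)

6,-3,4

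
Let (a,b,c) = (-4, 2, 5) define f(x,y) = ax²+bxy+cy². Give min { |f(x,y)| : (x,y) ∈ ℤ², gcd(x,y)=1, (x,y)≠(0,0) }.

river: ρ → (5,8,-1)
river: ρ → (-1,8,5)
river: ρ → (5,2,-4)
river: ρ → (-4,6,3)
river: ρ → (3,6,-4)
river: ρ → (-4,2,5)
closes: descent 0, river 6
min |a| on river = 1

1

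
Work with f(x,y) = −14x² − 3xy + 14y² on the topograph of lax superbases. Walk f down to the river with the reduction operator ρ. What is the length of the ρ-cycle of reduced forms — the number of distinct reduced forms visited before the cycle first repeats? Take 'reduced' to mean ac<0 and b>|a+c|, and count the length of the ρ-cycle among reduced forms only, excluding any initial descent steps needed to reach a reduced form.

D = 793, ⌊√D⌋ = 28
descent: ρ → (14,3,-14)  [lands on river]
river: ρ → (-14,25,3)
river: ρ → (3,23,-22)
river: ρ → (-22,21,4)
river: ρ → (4,27,-4)
river: ρ → (-4,21,22)
river: ρ → (22,23,-3)
river: ρ → (-3,25,14)
ρ-cycle length = 8 (tail of 1 descent step not counted)

8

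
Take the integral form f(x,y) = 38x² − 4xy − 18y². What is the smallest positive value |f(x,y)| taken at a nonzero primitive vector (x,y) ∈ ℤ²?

descent: ρ → (-18,40,16)  [lands on river]
river: ρ → (16,24,-34)
river: ρ → (-34,44,6)
river: ρ → (6,52,-2)
river: ρ → (-2,52,6)
river: ρ → (6,44,-34)
river: ρ → (-34,24,16)
river: ρ → (16,40,-18)
river: ρ → (-18,32,24)
river: ρ → (24,16,-26)
river: ρ → (-26,36,14)
river: ρ → (14,48,-8)
river: ρ → (-8,48,14)
river: ρ → (14,36,-26)
river: ρ → (-26,16,24)
river: ρ → (24,32,-18)
closes: descent 1, river 16
min |a| on river = 2

2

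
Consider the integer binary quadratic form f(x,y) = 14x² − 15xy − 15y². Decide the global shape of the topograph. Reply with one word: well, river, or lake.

D = b²−4ac = (-15)² − 4·14·(-15) = 1065
D > 0 non-square ⇒ indefinite ⇒ periodic river

river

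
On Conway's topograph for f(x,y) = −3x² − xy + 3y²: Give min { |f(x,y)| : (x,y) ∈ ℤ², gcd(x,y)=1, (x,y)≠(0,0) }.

descent: ρ → (3,1,-3)  [lands on river]
river: ρ → (-3,5,1)
river: ρ → (1,5,-3)
river: ρ → (-3,1,3)
river: ρ → (3,5,-1)
river: ρ → (-1,5,3)
closes: descent 1, river 6
min |a| on river = 1

1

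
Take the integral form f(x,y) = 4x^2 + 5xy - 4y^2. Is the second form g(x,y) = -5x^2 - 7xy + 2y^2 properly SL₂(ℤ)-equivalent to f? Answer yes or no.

D₁ = 89, D₂ = 89
river cycle of f (length 14): (-4, 3, 5), (5, 7, -2), (-2, 9, 1), (1, 9, -2), (-2, 7, 5), (5, 3, -4), (-4, 5, 4), (4, 3, -5), (-5, 7, 2), (2, 9, -1), … (4 more)
river cycle of g (length 14): (2, 7, -5), (-5, 3, 4), (4, 5, -4), (-4, 3, 5), (5, 7, -2), (-2, 9, 1), (1, 9, -2), (-2, 7, 5), (5, 3, -4), (-4, 5, 4), … (4 more)
cycles coincide ⇒ equivalent

yes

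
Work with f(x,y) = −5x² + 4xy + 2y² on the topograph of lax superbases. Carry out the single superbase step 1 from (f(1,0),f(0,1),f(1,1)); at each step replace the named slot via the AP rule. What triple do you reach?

start (-5,2,1) = (f(1,0),f(0,1),f(1,1))
replace slot 1: 2·(2+1) − (-5) = 11 → (11,2,1)

11,2,1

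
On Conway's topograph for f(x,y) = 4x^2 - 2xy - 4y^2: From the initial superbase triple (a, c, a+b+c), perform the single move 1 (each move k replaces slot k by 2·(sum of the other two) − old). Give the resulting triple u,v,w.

start (4,-4,-2) = (f(1,0),f(0,1),f(1,1))
replace slot 1: 2·((-4)+(-2)) − 4 = -16 → (-16,-4,-2)

-16,-4,-2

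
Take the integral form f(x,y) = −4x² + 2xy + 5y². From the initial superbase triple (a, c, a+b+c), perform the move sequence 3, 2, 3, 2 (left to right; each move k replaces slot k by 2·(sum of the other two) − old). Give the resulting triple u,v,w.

start (-4,5,3) = (f(1,0),f(0,1),f(1,1))
replace slot 3: 2·((-4)+5) − 3 = -1 → (-4,5,-1)
replace slot 2: 2·((-4)+(-1)) − 5 = -15 → (-4,-15,-1)
replace slot 3: 2·((-4)+(-15)) − (-1) = -37 → (-4,-15,-37)
replace slot 2: 2·((-4)+(-37)) − (-15) = -67 → (-4,-67,-37)

-4,-67,-37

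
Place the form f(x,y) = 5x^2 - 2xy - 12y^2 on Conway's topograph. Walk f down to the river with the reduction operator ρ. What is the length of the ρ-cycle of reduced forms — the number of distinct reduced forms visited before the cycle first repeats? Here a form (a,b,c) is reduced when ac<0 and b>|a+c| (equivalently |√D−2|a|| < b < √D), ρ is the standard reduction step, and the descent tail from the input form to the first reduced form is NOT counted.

D = 244, ⌊√D⌋ = 15
descent: ρ → (-12,2,5)
descent: ρ → (5,8,-9)  [lands on river]
river: ρ → (-9,10,4)
river: ρ → (4,14,-3)
river: ρ → (-3,10,12)
river: ρ → (12,14,-1)
river: ρ → (-1,14,12)
river: ρ → (12,10,-3)
river: ρ → (-3,14,4)
river: ρ → (4,10,-9)
river: ρ → (-9,8,5)
river: ρ → (5,12,-5)
river: ρ → (-5,8,9)
river: ρ → (9,10,-4)
river: ρ → (-4,14,3)
river: ρ → (3,10,-12)
river: ρ → (-12,14,1)
river: ρ → (1,14,-12)
river: ρ → (-12,10,3)
river: ρ → (3,14,-4)
river: ρ → (-4,10,9)
river: ρ → (9,8,-5)
river: ρ → (-5,12,5)
ρ-cycle length = 22 (tail of 2 descent steps not counted)

22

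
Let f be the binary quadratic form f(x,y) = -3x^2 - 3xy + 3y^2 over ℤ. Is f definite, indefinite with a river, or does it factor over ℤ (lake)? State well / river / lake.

D = b²−4ac = (-3)² − 4·(-3)·3 = 45
D > 0 non-square ⇒ indefinite ⇒ periodic river

river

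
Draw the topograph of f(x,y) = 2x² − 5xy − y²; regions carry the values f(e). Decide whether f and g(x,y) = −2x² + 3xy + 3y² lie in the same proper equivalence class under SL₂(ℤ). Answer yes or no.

D₁ = 33, D₂ = 33
river cycle of f (length 4): (-1, 5, 2), (2, 3, -3), (-3, 3, 2), (2, 5, -1)
river cycle of g (length 4): (3, 3, -2), (-2, 5, 1), (1, 5, -2), (-2, 3, 3)
cycles differ ⇒ inequivalent

no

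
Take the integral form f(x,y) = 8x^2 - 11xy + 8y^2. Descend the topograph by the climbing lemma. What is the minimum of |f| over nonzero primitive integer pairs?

translate: b→5 (≡-11 mod 16), so (8,-11,8)→(8,5,5)
flip: (8,5,5)→(5,-5,8)
translate: b→5 (≡-5 mod 10), so (5,-5,8)→(5,5,8)
reduced (well bottom): (5,5,8) with a≤c, −a<b≤a
well minimum = a = 5

5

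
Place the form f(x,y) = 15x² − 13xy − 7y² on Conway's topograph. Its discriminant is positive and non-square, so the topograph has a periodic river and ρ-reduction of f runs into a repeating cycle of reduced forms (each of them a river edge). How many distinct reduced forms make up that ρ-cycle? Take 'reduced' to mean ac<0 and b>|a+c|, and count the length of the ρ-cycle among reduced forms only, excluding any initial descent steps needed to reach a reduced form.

D = 589, ⌊√D⌋ = 24
descent: ρ → (-7,13,15)  [lands on river]
river: ρ → (15,17,-5)
river: ρ → (-5,23,3)
river: ρ → (3,19,-19)
river: ρ → (-19,19,3)
river: ρ → (3,23,-5)
river: ρ → (-5,17,15)
river: ρ → (15,13,-7)
river: ρ → (-7,15,13)
river: ρ → (13,11,-9)
river: ρ → (-9,7,15)
river: ρ → (15,23,-1)
river: ρ → (-1,23,15)
river: ρ → (15,7,-9)
river: ρ → (-9,11,13)
river: ρ → (13,15,-7)
ρ-cycle length = 16 (tail of 1 descent step not counted)

16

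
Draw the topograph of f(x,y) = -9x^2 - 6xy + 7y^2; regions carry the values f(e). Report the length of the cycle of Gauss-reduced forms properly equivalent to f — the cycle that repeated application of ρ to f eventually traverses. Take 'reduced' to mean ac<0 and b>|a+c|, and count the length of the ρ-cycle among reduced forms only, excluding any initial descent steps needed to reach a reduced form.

D = 288, ⌊√D⌋ = 16
descent: ρ → (7,6,-9)  [lands on river]
river: ρ → (-9,12,4)
river: ρ → (4,12,-9)
river: ρ → (-9,6,7)
river: ρ → (7,8,-8)
river: ρ → (-8,8,7)
ρ-cycle length = 6 (tail of 1 descent step not counted)

6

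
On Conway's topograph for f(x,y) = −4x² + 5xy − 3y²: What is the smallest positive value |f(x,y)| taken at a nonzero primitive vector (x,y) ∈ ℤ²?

translate: b→3 (≡-5 mod 8), so (4,-5,3)→(4,3,2)
flip: (4,3,2)→(2,-3,4)
translate: b→1 (≡-3 mod 4), so (2,-3,4)→(2,1,3)
reduced (well bottom): (2,1,3) with a≤c, −a<b≤a
well minimum |f| = |-2| = 2 (negative-definite)

2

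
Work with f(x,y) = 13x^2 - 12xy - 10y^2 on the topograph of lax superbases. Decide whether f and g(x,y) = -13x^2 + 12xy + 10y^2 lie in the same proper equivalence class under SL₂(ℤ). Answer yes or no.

D₁ = 664, D₂ = 664
river cycle of f (length 22): (-10, 12, 13), (13, 14, -9), (-9, 22, 5), (5, 18, -17), (-17, 16, 6), (6, 20, -11), (-11, 24, 2), (2, 24, -11), (-11, 20, 6), (6, 16, -17), … (12 more)
river cycle of g (length 22): (10, 8, -15), (-15, 22, 3), (3, 20, -22), (-22, 24, 1), (1, 24, -22), (-22, 20, 3), (3, 22, -15), (-15, 8, 10), (10, 12, -13), (-13, 14, 9), … (12 more)
cycles differ ⇒ inequivalent

no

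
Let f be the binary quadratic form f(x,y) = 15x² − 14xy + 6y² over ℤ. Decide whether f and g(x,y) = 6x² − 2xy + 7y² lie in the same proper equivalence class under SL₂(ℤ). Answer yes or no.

D₁ = -164, D₂ = -164
f: flip: (15,-14,6)→(6,14,15)
f: translate: b→2 (≡14 mod 12), so (6,14,15)→(6,2,7)
f: reduced (well bottom): (6,2,7) with a≤c, −a<b≤a
g: reduced (well bottom): (6,-2,7) with a≤c, −a<b≤a
reduced forms (6, 2, 7) vs (6, -2, 7) ⇒ inequivalent

no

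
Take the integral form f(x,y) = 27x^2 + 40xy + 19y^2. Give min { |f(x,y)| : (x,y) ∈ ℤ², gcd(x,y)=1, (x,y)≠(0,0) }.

translate: b→-14 (≡40 mod 54), so (27,40,19)→(27,-14,6)
flip: (27,-14,6)→(6,14,27)
translate: b→2 (≡14 mod 12), so (6,14,27)→(6,2,19)
reduced (well bottom): (6,2,19) with a≤c, −a<b≤a
well minimum = a = 6

6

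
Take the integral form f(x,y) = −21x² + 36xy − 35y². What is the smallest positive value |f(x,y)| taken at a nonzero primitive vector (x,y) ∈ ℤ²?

translate: b→6 (≡-36 mod 42), so (21,-36,35)→(21,6,20)
flip: (21,6,20)→(20,-6,21)
reduced (well bottom): (20,-6,21) with a≤c, −a<b≤a
well minimum |f| = |-20| = 20 (negative-definite)

20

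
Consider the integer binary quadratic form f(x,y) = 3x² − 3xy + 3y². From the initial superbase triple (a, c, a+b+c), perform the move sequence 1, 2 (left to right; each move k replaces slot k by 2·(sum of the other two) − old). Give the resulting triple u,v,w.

start (3,3,3) = (f(1,0),f(0,1),f(1,1))
replace slot 1: 2·(3+3) − 3 = 9 → (9,3,3)
replace slot 2: 2·(9+3) − 3 = 21 → (9,21,3)

9,21,3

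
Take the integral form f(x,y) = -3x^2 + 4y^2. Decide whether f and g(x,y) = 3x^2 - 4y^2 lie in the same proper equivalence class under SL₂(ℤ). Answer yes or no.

D₁ = 48, D₂ = 48
river cycle of f (length 2): (-3, 6, 1), (1, 6, -3)
river cycle of g (length 2): (3, 6, -1), (-1, 6, 3)
cycles differ ⇒ inequivalent

no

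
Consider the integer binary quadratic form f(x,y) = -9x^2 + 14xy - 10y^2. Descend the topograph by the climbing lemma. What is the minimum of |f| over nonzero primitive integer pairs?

translate: b→4 (≡-14 mod 18), so (9,-14,10)→(9,4,5)
flip: (9,4,5)→(5,-4,9)
reduced (well bottom): (5,-4,9) with a≤c, −a<b≤a
well minimum |f| = |-5| = 5 (negative-definite)

5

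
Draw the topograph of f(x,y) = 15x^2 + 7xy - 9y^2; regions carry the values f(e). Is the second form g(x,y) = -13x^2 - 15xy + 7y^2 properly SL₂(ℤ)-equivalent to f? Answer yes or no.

D₁ = 589, D₂ = 589
river cycle of f (length 16): (-9, 11, 13), (13, 15, -7), (-7, 13, 15), (15, 17, -5), (-5, 23, 3), (3, 19, -19), (-19, 19, 3), (3, 23, -5), (-5, 17, 15), (15, 13, -7), … (6 more)
river cycle of g (length 16): (7, 15, -13), (-13, 11, 9), (9, 7, -15), (-15, 23, 1), (1, 23, -15), (-15, 7, 9), (9, 11, -13), (-13, 15, 7), (7, 13, -15), (-15, 17, 5), … (6 more)
cycles differ ⇒ inequivalent

no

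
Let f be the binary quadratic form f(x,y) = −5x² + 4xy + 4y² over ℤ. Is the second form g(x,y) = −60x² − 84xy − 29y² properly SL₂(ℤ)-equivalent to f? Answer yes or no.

D₁ = 96, D₂ = 96
river cycle of f (length 4): (4, 4, -5), (-5, 6, 3), (3, 6, -5), (-5, 4, 4)
river cycle of g (length 4): (-5, 4, 4), (4, 4, -5), (-5, 6, 3), (3, 6, -5)
cycles coincide ⇒ equivalent

yes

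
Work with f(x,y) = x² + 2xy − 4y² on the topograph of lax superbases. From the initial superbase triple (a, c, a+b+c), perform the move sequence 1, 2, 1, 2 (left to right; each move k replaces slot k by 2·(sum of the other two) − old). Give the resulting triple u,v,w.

start (1,-4,-1) = (f(1,0),f(0,1),f(1,1))
replace slot 1: 2·((-4)+(-1)) − 1 = -11 → (-11,-4,-1)
replace slot 2: 2·((-11)+(-1)) − (-4) = -20 → (-11,-20,-1)
replace slot 1: 2·((-20)+(-1)) − (-11) = -31 → (-31,-20,-1)
replace slot 2: 2·((-31)+(-1)) − (-20) = -44 → (-31,-44,-1)

-31,-44,-1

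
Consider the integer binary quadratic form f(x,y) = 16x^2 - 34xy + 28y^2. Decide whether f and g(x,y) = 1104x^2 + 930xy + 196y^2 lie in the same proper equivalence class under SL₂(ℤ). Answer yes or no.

D₁ = -636, D₂ = -636
f: translate: b→-2 (≡-34 mod 32), so (16,-34,28)→(16,-2,10)
f: flip: (16,-2,10)→(10,2,16)
f: reduced (well bottom): (10,2,16) with a≤c, −a<b≤a
g: flip: (1104,930,196)→(196,-930,1104)
g: translate: b→-146 (≡-930 mod 392), so (196,-930,1104)→(196,-146,28)
g: flip: (196,-146,28)→(28,146,196)
g: translate: b→-22 (≡146 mod 56), so (28,146,196)→(28,-22,10)
g: flip: (28,-22,10)→(10,22,28)
g: translate: b→2 (≡22 mod 20), so (10,22,28)→(10,2,16)
g: reduced (well bottom): (10,2,16) with a≤c, −a<b≤a
reduced forms (10, 2, 16) vs (10, 2, 16) ⇒ equivalent

yes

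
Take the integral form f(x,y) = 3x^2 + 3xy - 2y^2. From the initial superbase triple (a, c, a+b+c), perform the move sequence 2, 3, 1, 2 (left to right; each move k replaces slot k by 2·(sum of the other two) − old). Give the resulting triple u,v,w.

start (3,-2,4) = (f(1,0),f(0,1),f(1,1))
replace slot 2: 2·(3+4) − (-2) = 16 → (3,16,4)
replace slot 3: 2·(3+16) − 4 = 34 → (3,16,34)
replace slot 1: 2·(16+34) − 3 = 97 → (97,16,34)
replace slot 2: 2·(97+34) − 16 = 246 → (97,246,34)

97,246,34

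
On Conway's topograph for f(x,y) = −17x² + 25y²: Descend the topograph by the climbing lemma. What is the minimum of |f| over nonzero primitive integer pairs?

descent: ρ → (25,0,-17)
descent: ρ → (-17,34,8)  [lands on river]
river: ρ → (8,30,-25)
river: ρ → (-25,20,13)
river: ρ → (13,32,-13)
river: ρ → (-13,20,25)
river: ρ → (25,30,-8)
river: ρ → (-8,34,17)
river: ρ → (17,34,-8)
river: ρ → (-8,30,25)
river: ρ → (25,20,-13)
river: ρ → (-13,32,13)
river: ρ → (13,20,-25)
river: ρ → (-25,30,8)
river: ρ → (8,34,-17)
closes: descent 2, river 14
min |a| on river = 8

8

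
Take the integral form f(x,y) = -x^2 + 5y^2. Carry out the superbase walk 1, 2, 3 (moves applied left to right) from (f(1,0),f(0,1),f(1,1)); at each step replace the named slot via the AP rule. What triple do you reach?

start (-1,5,4) = (f(1,0),f(0,1),f(1,1))
replace slot 1: 2·(5+4) − (-1) = 19 → (19,5,4)
replace slot 2: 2·(19+4) − 5 = 41 → (19,41,4)
replace slot 3: 2·(19+41) − 4 = 116 → (19,41,116)

19,41,116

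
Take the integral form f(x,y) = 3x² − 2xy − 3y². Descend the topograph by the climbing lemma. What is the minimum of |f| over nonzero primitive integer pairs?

descent: ρ → (-3,2,3)  [lands on river]
river: ρ → (3,4,-2)
river: ρ → (-2,4,3)
river: ρ → (3,2,-3)
river: ρ → (-3,4,2)
river: ρ → (2,4,-3)
closes: descent 1, river 6
min |a| on river = 2

2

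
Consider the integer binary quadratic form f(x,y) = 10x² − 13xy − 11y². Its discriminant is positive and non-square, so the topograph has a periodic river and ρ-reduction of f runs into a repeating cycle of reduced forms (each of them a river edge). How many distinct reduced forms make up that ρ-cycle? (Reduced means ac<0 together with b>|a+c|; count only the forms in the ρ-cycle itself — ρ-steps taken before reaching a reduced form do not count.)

D = 609, ⌊√D⌋ = 24
descent: ρ → (-11,13,10)  [lands on river]
river: ρ → (10,7,-14)
river: ρ → (-14,21,3)
river: ρ → (3,21,-14)
river: ρ → (-14,7,10)
river: ρ → (10,13,-11)
river: ρ → (-11,9,12)
river: ρ → (12,15,-8)
river: ρ → (-8,17,10)
river: ρ → (10,23,-2)
river: ρ → (-2,21,21)
river: ρ → (21,21,-2)
river: ρ → (-2,23,10)
river: ρ → (10,17,-8)
river: ρ → (-8,15,12)
river: ρ → (12,9,-11)
ρ-cycle length = 16 (tail of 1 descent step not counted)

16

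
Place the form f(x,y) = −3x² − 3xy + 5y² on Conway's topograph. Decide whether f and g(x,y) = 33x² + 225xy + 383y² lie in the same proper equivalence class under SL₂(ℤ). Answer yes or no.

D₁ = 69, D₂ = 69
river cycle of f (length 4): (5, 3, -3), (-3, 3, 5), (5, 7, -1), (-1, 7, 5)
river cycle of g (length 4): (5, 3, -3), (-3, 3, 5), (5, 7, -1), (-1, 7, 5)
cycles coincide ⇒ equivalent

yes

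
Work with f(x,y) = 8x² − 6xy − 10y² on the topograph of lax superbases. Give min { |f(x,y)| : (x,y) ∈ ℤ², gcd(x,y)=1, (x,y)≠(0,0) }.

descent: ρ → (-10,6,8)  [lands on river]
river: ρ → (8,10,-8)
river: ρ → (-8,6,10)
river: ρ → (10,14,-4)
river: ρ → (-4,18,2)
river: ρ → (2,18,-4)
river: ρ → (-4,14,10)
river: ρ → (10,6,-8)
river: ρ → (-8,10,8)
river: ρ → (8,6,-10)
river: ρ → (-10,14,4)
river: ρ → (4,18,-2)
river: ρ → (-2,18,4)
river: ρ → (4,14,-10)
closes: descent 1, river 14
min |a| on river = 2

2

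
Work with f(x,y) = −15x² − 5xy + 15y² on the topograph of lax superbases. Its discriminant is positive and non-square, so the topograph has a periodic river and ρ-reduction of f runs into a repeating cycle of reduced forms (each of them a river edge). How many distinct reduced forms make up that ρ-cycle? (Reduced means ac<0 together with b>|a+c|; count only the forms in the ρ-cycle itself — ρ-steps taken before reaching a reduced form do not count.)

D = 925, ⌊√D⌋ = 30
descent: ρ → (15,5,-15)  [lands on river]
river: ρ → (-15,25,5)
river: ρ → (5,25,-15)
river: ρ → (-15,5,15)
river: ρ → (15,25,-5)
river: ρ → (-5,25,15)
ρ-cycle length = 6 (tail of 1 descent step not counted)

6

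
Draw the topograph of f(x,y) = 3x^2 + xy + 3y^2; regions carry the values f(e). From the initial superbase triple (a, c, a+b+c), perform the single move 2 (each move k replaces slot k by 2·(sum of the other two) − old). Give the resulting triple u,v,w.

start (3,3,7) = (f(1,0),f(0,1),f(1,1))
replace slot 2: 2·(3+7) − 3 = 17 → (3,17,7)

3,17,7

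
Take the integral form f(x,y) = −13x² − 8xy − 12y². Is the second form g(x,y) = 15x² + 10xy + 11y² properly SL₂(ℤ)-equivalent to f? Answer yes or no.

D₁ = -560, D₂ = -560
f is negative-definite; reduce −f:
−f: flip: (13,8,12)→(12,-8,13)
−f: reduced (well bottom): (12,-8,13) with a≤c, −a<b≤a
flip sign back: reduced form of f is (-12,8,-13)
g: flip: (15,10,11)→(11,-10,15)
g: reduced (well bottom): (11,-10,15) with a≤c, −a<b≤a
reduced forms (-12, 8, -13) vs (11, -10, 15) ⇒ inequivalent

no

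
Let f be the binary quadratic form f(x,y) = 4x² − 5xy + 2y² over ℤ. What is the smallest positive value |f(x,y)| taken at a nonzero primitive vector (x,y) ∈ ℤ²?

translate: b→3 (≡-5 mod 8), so (4,-5,2)→(4,3,1)
flip: (4,3,1)→(1,-3,4)
translate: b→1 (≡-3 mod 2), so (1,-3,4)→(1,1,2)
reduced (well bottom): (1,1,2) with a≤c, −a<b≤a
well minimum = a = 1

1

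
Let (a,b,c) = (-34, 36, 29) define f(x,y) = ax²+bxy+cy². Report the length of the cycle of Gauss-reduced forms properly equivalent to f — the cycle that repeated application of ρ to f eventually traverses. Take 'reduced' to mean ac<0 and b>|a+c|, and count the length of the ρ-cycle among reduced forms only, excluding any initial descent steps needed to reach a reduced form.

D = 5240, ⌊√D⌋ = 72
river: ρ → (29,22,-41)
river: ρ → (-41,60,10)
river: ρ → (10,60,-41)
river: ρ → (-41,22,29)
river: ρ → (29,36,-34)
river: ρ → (-34,32,31)
river: ρ → (31,30,-35)
river: ρ → (-35,40,26)
river: ρ → (26,64,-11)
river: ρ → (-11,68,14)
river: ρ → (14,72,-1)
river: ρ → (-1,72,14)
river: ρ → (14,68,-11)
river: ρ → (-11,64,26)
river: ρ → (26,40,-35)
river: ρ → (-35,30,31)
river: ρ → (31,32,-34)
river: ρ → (-34,36,29)
ρ-cycle length = 18 (tail of 0 descent steps not counted)

18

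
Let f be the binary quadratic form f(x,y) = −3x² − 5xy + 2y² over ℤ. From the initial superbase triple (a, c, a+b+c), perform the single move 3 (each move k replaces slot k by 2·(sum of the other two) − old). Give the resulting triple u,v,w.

start (-3,2,-6) = (f(1,0),f(0,1),f(1,1))
replace slot 3: 2·((-3)+2) − (-6) = 4 → (-3,2,4)

-3,2,4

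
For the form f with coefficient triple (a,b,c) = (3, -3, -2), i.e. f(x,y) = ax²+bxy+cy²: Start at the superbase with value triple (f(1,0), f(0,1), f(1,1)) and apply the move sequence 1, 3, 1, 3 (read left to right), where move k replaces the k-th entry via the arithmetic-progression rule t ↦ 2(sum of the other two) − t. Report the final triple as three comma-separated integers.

start (3,-2,-2) = (f(1,0),f(0,1),f(1,1))
replace slot 1: 2·((-2)+(-2)) − 3 = -11 → (-11,-2,-2)
replace slot 3: 2·((-11)+(-2)) − (-2) = -24 → (-11,-2,-24)
replace slot 1: 2·((-2)+(-24)) − (-11) = -41 → (-41,-2,-24)
replace slot 3: 2·((-41)+(-2)) − (-24) = -62 → (-41,-2,-62)

-41,-2,-62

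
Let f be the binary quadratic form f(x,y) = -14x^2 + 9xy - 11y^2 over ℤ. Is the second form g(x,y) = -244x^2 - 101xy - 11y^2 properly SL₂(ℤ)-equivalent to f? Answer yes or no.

D₁ = -535, D₂ = -535
f is negative-definite; reduce −f:
−f: flip: (14,-9,11)→(11,9,14)
−f: reduced (well bottom): (11,9,14) with a≤c, −a<b≤a
flip sign back: reduced form of f is (-11,-9,-14)
g is negative-definite; reduce −g:
−g: flip: (244,101,11)→(11,-101,244)
−g: translate: b→9 (≡-101 mod 22), so (11,-101,244)→(11,9,14)
−g: reduced (well bottom): (11,9,14) with a≤c, −a<b≤a
flip sign back: reduced form of g is (-11,-9,-14)
reduced forms (-11, -9, -14) vs (-11, -9, -14) ⇒ equivalent

yes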